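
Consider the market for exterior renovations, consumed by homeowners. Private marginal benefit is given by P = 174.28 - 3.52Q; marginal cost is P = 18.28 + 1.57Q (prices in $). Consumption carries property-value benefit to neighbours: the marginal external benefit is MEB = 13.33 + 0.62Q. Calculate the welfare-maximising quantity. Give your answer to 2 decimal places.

Q* = 37.88

Social marginal benefit = demand + MEB = 187.61 - 2.90Q.
Set SMB = MC: 187.61 - 2.90Q = 18.28 + 1.57Q → Q* = 37.8814.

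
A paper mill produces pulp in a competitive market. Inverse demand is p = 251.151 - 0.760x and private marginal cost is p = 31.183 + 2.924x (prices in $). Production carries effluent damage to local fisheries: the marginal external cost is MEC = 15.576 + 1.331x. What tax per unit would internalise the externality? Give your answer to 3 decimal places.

Social marginal cost = private MC + MEC = 46.759 + 4.255x.
Set SMC = demand: 46.759 + 4.255x = 251.151 - 0.760x → x* = 40.7561.
The Pigouvian tax equals MEC at x*: 15.576 + 1.331×40.7561 = 69.8224.

tax = $69.822 per unit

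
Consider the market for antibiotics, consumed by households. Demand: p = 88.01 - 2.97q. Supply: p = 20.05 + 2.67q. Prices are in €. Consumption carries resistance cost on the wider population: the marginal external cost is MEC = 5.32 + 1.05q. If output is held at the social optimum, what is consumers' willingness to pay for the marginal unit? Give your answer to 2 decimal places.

Social marginal benefit = demand − MEC = 82.69 - 4.02q.
Set SMB = MC: 82.69 - 4.02q = 20.05 + 2.67q → q* = 9.3632.
Consumer price on the demand curve at q*: 88.01 − 2.97×9.3632 = 60.2013.

P = €60.20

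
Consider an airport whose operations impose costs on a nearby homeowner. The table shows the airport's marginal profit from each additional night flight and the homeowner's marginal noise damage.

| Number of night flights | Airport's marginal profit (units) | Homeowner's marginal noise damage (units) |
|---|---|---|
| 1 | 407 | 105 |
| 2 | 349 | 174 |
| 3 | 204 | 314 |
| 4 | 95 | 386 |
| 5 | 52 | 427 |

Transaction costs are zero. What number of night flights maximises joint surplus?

2

Bargaining reaches the level where marginal profit last exceeds marginal noise damage.
That holds through level 2 (349 ≥ 174) but not at 3 (204 < 314).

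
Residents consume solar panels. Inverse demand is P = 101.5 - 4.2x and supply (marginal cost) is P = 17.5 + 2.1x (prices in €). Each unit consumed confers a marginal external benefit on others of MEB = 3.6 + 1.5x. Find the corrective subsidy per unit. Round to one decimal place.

subsidy = €31.0 per unit

Social marginal benefit = demand + MEB = 105.1 - 2.7x.
Set SMB = MC: 105.1 - 2.7x = 17.5 + 2.1x → x* = 18.2500.
The Pigouvian subsidy equals MEB at x*: 3.6 + 1.5×18.2500 = 30.9750.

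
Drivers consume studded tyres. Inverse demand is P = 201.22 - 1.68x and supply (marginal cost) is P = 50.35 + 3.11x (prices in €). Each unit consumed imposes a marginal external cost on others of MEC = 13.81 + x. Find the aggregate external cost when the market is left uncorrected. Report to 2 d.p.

€931.00

Market equilibrium (private): 50.35 + 3.11x = 201.22 - 1.68x → x_m = 31.4969.
Total external cost = ∫₀^{x_m} (13.81 + 1.00x) dx = 13.81×31.4969 + ½×1.00×31.4969² = 930.9995.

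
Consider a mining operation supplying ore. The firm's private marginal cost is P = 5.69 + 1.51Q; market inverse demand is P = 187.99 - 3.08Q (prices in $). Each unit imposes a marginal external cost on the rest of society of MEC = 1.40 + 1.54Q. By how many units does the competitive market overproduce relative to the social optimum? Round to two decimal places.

10.21 units

Market equilibrium (private): 5.69 + 1.51Q = 187.99 - 3.08Q → Q_m = 39.7168.
Social marginal cost = private MC + MEC = 7.09 + 3.05Q.
Set SMC = demand: 7.09 + 3.05Q = 187.99 - 3.08Q → Q* = 29.5106.
Gap = |39.7168 − 29.5106| = 10.2062.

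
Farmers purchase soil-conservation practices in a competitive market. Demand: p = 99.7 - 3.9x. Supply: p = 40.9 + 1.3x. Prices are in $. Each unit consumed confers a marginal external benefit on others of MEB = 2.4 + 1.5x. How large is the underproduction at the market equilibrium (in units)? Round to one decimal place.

5.2 units

Market equilibrium (private): 40.9 + 1.3x = 99.7 - 3.9x → x_m = 11.3077.
Social marginal benefit = demand + MEB = 102.1 - 2.4x.
Set SMB = MC: 102.1 - 2.4x = 40.9 + 1.3x → x* = 16.5405.
Gap = |11.3077 − 16.5405| = 5.2328.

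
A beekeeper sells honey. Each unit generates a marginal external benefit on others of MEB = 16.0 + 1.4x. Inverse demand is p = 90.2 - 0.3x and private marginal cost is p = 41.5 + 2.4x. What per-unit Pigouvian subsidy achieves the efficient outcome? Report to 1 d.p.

subsidy = 85.7 per unit

Social marginal cost = private MC − MEB = 25.5 + x.
Set SMC = demand: 25.5 + x = 90.2 - 0.3x → x* = 49.7692.
The Pigouvian subsidy equals MEB at x*: 16.0 + 1.4×49.7692 = 85.6769.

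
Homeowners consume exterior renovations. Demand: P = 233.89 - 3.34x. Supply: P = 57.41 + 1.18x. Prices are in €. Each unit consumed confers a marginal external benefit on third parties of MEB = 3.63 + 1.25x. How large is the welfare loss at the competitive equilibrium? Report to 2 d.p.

Market equilibrium (private): 57.41 + 1.18x = 233.89 - 3.34x → x_m = 39.0442.
Social marginal benefit = demand + MEB = 237.52 - 2.09x.
Set SMB = MC: 237.52 - 2.09x = 57.41 + 1.18x → x* = 55.0795.
The welfare-loss triangle has base |x_m − x*| and height MEB(x_m) (the vertical gap between SMB and MC is zero at x* and MEB at x_m).
DWL = ½ × 16.0353 × 52.4353 = 420.4079.

DWL = €420.41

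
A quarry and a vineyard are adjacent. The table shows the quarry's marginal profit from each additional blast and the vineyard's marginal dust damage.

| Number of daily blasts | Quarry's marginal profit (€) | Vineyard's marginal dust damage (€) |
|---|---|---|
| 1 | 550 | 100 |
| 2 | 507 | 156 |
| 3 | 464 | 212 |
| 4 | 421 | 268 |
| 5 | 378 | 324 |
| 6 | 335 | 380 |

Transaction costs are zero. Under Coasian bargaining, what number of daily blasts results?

5

Bargaining reaches the level where marginal profit last exceeds marginal dust damage.
That holds through level 5 (378 ≥ 324) but not at 6 (335 < 380).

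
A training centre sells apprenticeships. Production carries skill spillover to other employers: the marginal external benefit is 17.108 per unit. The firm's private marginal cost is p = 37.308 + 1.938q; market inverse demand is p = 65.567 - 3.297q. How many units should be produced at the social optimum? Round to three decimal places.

Social marginal cost = private MC − MEB = 20.200 + 1.938q.
Set SMC = demand: 20.200 + 1.938q = 65.567 - 3.297q → q* = 8.6661.

q* = 8.666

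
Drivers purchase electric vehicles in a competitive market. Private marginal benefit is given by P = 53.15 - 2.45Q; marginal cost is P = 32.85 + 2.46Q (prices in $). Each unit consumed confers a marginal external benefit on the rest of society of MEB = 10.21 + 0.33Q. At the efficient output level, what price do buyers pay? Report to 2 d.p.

Social marginal benefit = demand + MEB = 63.36 - 2.12Q.
Set SMB = MC: 63.36 - 2.12Q = 32.85 + 2.46Q → Q* = 6.6616.
Consumer price on the demand curve at Q*: 53.15 − 2.45×6.6616 = 36.8291.

P = $36.83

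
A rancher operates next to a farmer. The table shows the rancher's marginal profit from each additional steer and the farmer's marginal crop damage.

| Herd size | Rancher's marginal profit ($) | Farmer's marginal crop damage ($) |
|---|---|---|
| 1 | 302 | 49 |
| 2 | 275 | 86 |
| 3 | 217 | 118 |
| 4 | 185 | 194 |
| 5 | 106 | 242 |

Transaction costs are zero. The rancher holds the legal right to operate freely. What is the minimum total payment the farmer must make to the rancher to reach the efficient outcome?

Left alone the rancher would choose level 5 (marginal profit stays positive).
Efficient level: k* = 3 (marginal profit ≥ marginal crop damage through 3).
The farmer must at least cover the rancher's forgone profit from cutting 5→3: 185 + 106 = 291.

$291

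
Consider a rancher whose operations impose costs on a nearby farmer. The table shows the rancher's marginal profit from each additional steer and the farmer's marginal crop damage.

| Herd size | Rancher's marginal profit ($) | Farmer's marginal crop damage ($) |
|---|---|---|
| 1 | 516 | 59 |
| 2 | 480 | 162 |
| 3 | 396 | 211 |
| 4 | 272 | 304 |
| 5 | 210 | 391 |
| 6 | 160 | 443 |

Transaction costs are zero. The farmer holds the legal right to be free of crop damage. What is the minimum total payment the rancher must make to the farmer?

Efficient level: marginal profit ≥ marginal crop damage through level 3, so k* = 3.
With the farmer holding the right, the rancher must at least compensate total damage at k*: 59 + 162 + 211 = 432.

$432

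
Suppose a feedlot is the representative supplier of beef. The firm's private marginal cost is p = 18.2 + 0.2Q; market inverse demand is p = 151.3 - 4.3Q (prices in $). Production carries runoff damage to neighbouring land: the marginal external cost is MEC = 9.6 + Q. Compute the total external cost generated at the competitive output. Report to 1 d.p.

$721.4

Market equilibrium (private): 18.2 + 0.2Q = 151.3 - 4.3Q → Q_m = 29.5778.
Total external cost = ∫₀^{Q_m} (9.6 + 1.0Q) dQ = 9.6×29.5778 + ½×1.0×29.5778² = 721.3700.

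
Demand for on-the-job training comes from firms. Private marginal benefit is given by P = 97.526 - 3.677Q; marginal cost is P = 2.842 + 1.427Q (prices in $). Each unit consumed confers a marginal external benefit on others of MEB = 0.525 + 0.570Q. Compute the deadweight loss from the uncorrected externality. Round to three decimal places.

DWL = $13.585

Market equilibrium (private): 2.842 + 1.427Q = 97.526 - 3.677Q → Q_m = 18.5509.
Social marginal benefit = demand + MEB = 98.051 - 3.107Q.
Set SMB = MC: 98.051 - 3.107Q = 2.842 + 1.427Q → Q* = 20.9989.
The loss is the area between SMB and MC from Q* to Q_m; with linear curves that's a triangle of height MEB(Q_m).
DWL = ½ × 2.4480 × 11.0990 = 13.5852.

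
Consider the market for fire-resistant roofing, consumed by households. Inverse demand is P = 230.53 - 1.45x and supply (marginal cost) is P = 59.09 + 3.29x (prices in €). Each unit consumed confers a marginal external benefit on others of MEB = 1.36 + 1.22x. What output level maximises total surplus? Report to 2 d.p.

x* = 49.09

Social marginal benefit = demand + MEB = 231.89 - 0.23x.
Set SMB = MC: 231.89 - 0.23x = 59.09 + 3.29x → x* = 49.0909.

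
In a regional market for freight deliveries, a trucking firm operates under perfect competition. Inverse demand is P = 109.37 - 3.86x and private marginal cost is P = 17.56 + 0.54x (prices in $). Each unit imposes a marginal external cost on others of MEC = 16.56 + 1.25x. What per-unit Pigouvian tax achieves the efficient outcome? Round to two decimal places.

tax = $33.21 per unit

Social marginal cost = private MC + MEC = 34.12 + 1.79x.
Set SMC = demand: 34.12 + 1.79x = 109.37 - 3.86x → x* = 13.3186.
The Pigouvian tax equals MEC at x*: 16.56 + 1.25×13.3186 = 33.2083.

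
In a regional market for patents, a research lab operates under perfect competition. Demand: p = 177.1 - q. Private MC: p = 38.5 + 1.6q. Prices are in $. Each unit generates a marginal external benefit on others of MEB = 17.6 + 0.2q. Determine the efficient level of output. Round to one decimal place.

q* = 65.1

Social marginal cost = private MC − MEB = 20.9 + 1.4q.
Set SMC = demand: 20.9 + 1.4q = 177.1 - q → q* = 65.0833.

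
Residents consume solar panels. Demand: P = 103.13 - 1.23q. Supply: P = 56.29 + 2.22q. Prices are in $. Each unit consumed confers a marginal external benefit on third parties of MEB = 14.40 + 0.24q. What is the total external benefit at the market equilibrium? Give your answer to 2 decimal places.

Market equilibrium (private): 56.29 + 2.22q = 103.13 - 1.23q → q_m = 13.5768.
Total external benefit = ∫₀^{q_m} (14.40 + 0.24q) dq = 14.40×13.5768 + ½×0.24×13.5768² = 217.6255.

$217.63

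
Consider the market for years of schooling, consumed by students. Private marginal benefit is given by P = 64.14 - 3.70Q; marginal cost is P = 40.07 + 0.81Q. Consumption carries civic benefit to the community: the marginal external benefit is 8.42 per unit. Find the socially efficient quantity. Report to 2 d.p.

Q* = 7.20

Social marginal benefit = demand + MEB = 72.56 - 3.70Q.
Set SMB = MC: 72.56 - 3.70Q = 40.07 + 0.81Q → Q* = 7.2040.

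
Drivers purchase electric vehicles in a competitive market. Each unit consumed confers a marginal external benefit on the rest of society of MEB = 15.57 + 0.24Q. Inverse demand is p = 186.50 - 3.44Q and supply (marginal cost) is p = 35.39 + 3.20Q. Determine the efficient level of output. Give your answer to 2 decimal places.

Q* = 26.04

Social marginal benefit = demand + MEB = 202.07 - 3.20Q.
Set SMB = MC: 202.07 - 3.20Q = 35.39 + 3.20Q → Q* = 26.0438.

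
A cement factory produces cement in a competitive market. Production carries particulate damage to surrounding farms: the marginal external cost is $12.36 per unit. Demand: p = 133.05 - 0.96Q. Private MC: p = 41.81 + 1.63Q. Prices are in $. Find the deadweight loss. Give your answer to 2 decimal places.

DWL = $29.49

Market equilibrium (private): 41.81 + 1.63Q = 133.05 - 0.96Q → Q_m = 35.2278.
Social marginal cost = private MC + MEC = 54.17 + 1.63Q.
Set SMC = demand: 54.17 + 1.63Q = 133.05 - 0.96Q → Q* = 30.4556.
The loss is the area between SMC and demand from Q* to Q_m; with linear curves that's a triangle of height MEC(Q_m).
DWL = ½ × 4.7722 × 12.3600 = 29.4922.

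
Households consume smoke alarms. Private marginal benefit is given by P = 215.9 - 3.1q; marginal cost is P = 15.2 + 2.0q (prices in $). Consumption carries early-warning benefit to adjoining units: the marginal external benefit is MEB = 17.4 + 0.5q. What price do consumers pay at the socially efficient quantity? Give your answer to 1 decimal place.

Social marginal benefit = demand + MEB = 233.3 - 2.6q.
Set SMB = MC: 233.3 - 2.6q = 15.2 + 2.0q → q* = 47.4130.
Consumer price on the demand curve at q*: 215.9 − 3.1×47.4130 = 68.9197.

P = $68.9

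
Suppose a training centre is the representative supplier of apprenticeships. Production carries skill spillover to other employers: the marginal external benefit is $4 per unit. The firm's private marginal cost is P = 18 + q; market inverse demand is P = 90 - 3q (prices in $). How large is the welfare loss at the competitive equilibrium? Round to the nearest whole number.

Market equilibrium (private): 18 + q = 90 - 3q → q_m = 18.0000.
Social marginal cost = private MC − MEB = 14 + q.
Set SMC = demand: 14 + q = 90 - 3q → q* = 19.0000.
Between q* and q_m the wedge demand − SMC runs linearly from 0 to MEB(q_m), so the loss is a triangle.
DWL = ½ × 1.0000 × 4.0000 = 2.0000.

DWL = $2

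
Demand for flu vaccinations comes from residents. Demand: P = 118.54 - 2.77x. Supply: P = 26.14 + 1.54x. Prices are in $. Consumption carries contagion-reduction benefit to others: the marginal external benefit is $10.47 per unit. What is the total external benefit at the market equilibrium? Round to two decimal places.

Market equilibrium (private): 26.14 + 1.54x = 118.54 - 2.77x → x_m = 21.4385.
Total external benefit = MEB × x_m = 10.47 × 21.4385 = 224.4611.

$224.46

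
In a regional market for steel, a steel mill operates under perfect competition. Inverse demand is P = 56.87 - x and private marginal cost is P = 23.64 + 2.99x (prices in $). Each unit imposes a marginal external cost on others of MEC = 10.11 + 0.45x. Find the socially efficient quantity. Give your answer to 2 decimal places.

x* = 5.21

Social marginal cost = private MC + MEC = 33.75 + 3.44x.
Set SMC = demand: 33.75 + 3.44x = 56.87 - x → x* = 5.2072.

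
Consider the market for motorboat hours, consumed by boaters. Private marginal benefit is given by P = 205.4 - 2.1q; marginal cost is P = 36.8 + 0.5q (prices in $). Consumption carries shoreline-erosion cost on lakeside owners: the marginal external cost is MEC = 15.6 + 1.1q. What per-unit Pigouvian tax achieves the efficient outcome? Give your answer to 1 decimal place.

tax = $61.1 per unit

Social marginal benefit = demand − MEC = 189.8 - 3.2q.
Set SMB = MC: 189.8 - 3.2q = 36.8 + 0.5q → q* = 41.3514.
The Pigouvian tax equals MEC at q*: 15.6 + 1.1×41.3514 = 61.0865.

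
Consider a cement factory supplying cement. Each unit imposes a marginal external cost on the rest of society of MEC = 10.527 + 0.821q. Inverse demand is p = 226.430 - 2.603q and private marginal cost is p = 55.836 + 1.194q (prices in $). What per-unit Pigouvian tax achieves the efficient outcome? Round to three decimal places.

Social marginal cost = private MC + MEC = 66.363 + 2.015q.
Set SMC = demand: 66.363 + 2.015q = 226.430 - 2.603q → q* = 34.6615.
The Pigouvian tax equals MEC at q*: 10.527 + 0.821×34.6615 = 38.9841.

tax = $38.984 per unit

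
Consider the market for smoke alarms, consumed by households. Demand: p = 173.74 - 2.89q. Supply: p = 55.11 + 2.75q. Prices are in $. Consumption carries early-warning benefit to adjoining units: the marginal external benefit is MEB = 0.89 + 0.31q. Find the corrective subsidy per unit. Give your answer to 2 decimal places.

subsidy = $7.84 per unit

Social marginal benefit = demand + MEB = 174.63 - 2.58q.
Set SMB = MC: 174.63 - 2.58q = 55.11 + 2.75q → q* = 22.4240.
The Pigouvian subsidy equals MEB at q*: 0.89 + 0.31×22.4240 = 7.8414.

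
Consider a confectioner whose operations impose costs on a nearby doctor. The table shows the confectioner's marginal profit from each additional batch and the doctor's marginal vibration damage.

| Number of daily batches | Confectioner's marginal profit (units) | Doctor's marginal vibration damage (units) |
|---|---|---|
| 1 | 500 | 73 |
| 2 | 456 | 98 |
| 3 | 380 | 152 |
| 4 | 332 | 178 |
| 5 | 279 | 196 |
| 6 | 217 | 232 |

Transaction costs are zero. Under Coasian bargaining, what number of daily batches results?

5

Bargaining reaches the level where marginal profit last exceeds marginal vibration damage.
That holds through level 5 (279 ≥ 196) but not at 6 (217 < 232).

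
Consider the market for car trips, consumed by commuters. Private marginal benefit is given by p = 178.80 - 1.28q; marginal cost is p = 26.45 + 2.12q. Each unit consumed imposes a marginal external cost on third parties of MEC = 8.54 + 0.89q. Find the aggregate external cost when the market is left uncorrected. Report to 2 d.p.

1276.15

Market equilibrium (private): 26.45 + 2.12q = 178.80 - 1.28q → q_m = 44.8088.
Total external cost = ∫₀^{q_m} (8.54 + 0.89q) dq = 8.54×44.8088 + ½×0.89×44.8088² = 1276.1509.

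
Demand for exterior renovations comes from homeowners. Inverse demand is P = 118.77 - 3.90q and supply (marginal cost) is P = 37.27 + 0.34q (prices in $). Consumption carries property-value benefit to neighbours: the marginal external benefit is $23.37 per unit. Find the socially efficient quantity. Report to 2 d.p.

Social marginal benefit = demand + MEB = 142.14 - 3.90q.
Set SMB = MC: 142.14 - 3.90q = 37.27 + 0.34q → q* = 24.7335.

q* = 24.73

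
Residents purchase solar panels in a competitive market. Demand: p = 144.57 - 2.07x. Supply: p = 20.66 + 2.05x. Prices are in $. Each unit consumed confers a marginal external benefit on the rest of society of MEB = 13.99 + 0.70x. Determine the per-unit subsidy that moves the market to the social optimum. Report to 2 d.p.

subsidy = $42.22 per unit

Social marginal benefit = demand + MEB = 158.56 - 1.37x.
Set SMB = MC: 158.56 - 1.37x = 20.66 + 2.05x → x* = 40.3216.
The Pigouvian subsidy equals MEB at x*: 13.99 + 0.70×40.3216 = 42.2151.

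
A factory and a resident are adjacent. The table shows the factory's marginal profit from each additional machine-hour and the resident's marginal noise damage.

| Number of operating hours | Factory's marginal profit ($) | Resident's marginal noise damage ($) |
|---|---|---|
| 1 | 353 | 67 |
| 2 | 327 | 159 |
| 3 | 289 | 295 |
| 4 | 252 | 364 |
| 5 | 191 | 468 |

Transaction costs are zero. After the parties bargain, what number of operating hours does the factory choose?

2

Bargaining reaches the level where marginal profit last exceeds marginal noise damage.
That holds through level 2 (327 ≥ 159) but not at 3 (289 < 295).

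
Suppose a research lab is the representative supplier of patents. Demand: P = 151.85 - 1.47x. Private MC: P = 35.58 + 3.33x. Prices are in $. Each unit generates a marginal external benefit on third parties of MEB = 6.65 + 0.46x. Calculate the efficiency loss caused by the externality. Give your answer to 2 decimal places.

DWL = $36.47

Market equilibrium (private): 35.58 + 3.33x = 151.85 - 1.47x → x_m = 24.2229.
Social marginal cost = private MC − MEB = 28.93 + 2.87x.
Set SMC = demand: 28.93 + 2.87x = 151.85 - 1.47x → x* = 28.3226.
The loss is the area between SMC and demand from x* to x_m; with linear curves that's a triangle of height MEB(x_m).
DWL = ½ × 4.0997 × 17.7925 = 36.4720.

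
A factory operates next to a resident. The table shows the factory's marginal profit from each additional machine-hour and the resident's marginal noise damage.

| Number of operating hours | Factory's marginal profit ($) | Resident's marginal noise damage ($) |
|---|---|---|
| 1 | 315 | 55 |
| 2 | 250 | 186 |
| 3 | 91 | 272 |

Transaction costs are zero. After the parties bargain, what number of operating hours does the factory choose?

Bargaining reaches the level where marginal profit last exceeds marginal noise damage.
That holds through level 2 (250 ≥ 186) but not at 3 (91 < 272).

2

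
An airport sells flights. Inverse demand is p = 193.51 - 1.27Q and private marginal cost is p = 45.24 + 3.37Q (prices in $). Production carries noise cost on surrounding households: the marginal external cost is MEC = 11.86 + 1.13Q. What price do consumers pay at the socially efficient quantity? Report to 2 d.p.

Social marginal cost = private MC + MEC = 57.10 + 4.50Q.
Set SMC = demand: 57.10 + 4.50Q = 193.51 - 1.27Q → Q* = 23.6412.
Consumer price on the demand curve at Q*: 193.51 − 1.27×23.6412 = 163.4857.

P = $163.49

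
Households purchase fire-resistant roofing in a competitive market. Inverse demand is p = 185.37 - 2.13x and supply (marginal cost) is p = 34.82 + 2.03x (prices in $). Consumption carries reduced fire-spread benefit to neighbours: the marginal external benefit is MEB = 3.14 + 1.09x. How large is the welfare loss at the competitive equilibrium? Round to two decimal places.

DWL = $295.38

Market equilibrium (private): 34.82 + 2.03x = 185.37 - 2.13x → x_m = 36.1899.
Social marginal benefit = demand + MEB = 188.51 - 1.04x.
Set SMB = MC: 188.51 - 1.04x = 34.82 + 2.03x → x* = 50.0619.
Between x* and x_m the wedge SMB − MC runs linearly from 0 to MEB(x_m), so the loss is a triangle.
DWL = ½ × 13.8720 × 42.5870 = 295.3834.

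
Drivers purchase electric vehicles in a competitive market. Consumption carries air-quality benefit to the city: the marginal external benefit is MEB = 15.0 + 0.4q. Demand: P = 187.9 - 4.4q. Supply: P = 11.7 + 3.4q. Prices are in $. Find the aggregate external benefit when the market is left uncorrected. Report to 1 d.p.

Market equilibrium (private): 11.7 + 3.4q = 187.9 - 4.4q → q_m = 22.5897.
Total external benefit = ∫₀^{q_m} (15.0 + 0.4q) dq = 15.0×22.5897 + ½×0.4×22.5897² = 440.9044.

$440.9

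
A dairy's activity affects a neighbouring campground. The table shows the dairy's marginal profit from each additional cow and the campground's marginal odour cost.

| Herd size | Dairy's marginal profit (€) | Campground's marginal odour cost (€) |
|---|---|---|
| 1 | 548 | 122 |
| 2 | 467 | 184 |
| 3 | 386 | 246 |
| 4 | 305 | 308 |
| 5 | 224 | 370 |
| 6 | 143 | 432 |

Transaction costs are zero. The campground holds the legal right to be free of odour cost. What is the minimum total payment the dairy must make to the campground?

€552

Efficient level: marginal profit ≥ marginal odour cost through level 3, so k* = 3.
With the campground holding the right, the dairy must at least compensate total damage at k*: 122 + 184 + 246 = 552.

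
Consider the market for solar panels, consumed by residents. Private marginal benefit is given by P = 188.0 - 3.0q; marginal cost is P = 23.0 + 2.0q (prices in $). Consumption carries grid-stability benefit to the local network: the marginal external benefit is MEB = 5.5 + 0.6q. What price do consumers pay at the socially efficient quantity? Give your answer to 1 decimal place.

P = $71.8

Social marginal benefit = demand + MEB = 193.5 - 2.4q.
Set SMB = MC: 193.5 - 2.4q = 23.0 + 2.0q → q* = 38.7500.
Consumer price on the demand curve at q*: 188.0 − 3.0×38.7500 = 71.7500.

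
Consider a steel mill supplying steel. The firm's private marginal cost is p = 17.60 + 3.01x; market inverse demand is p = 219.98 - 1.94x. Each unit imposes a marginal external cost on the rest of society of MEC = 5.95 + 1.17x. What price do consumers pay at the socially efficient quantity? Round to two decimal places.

Social marginal cost = private MC + MEC = 23.55 + 4.18x.
Set SMC = demand: 23.55 + 4.18x = 219.98 - 1.94x → x* = 32.0964.
Consumer price on the demand curve at x*: 219.98 − 1.94×32.0964 = 157.7130.

P = 157.71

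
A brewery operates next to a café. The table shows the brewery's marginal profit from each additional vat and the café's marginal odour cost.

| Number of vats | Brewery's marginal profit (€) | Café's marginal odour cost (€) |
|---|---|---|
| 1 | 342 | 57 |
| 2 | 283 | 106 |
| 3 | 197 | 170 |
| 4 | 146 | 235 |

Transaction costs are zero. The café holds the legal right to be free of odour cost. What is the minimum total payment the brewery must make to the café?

€333

Efficient level: marginal profit ≥ marginal odour cost through level 3, so k* = 3.
With the café holding the right, the brewery must at least compensate total damage at k*: 57 + 106 + 170 = 333.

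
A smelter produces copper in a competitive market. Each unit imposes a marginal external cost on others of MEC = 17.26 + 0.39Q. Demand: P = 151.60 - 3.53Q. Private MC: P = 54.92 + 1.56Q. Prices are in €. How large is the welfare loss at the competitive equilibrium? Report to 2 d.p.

DWL = €55.52

Market equilibrium (private): 54.92 + 1.56Q = 151.60 - 3.53Q → Q_m = 18.9941.
Social marginal cost = private MC + MEC = 72.18 + 1.95Q.
Set SMC = demand: 72.18 + 1.95Q = 151.60 - 3.53Q → Q* = 14.4927.
Between Q* and Q_m the wedge SMC − demand runs linearly from 0 to MEC(Q_m), so the loss is a triangle.
DWL = ½ × 4.5014 × 24.6677 = 55.5196.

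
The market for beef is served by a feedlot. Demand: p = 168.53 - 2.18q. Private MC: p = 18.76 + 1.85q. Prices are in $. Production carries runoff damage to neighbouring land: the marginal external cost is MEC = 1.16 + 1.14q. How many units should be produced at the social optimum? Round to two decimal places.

q* = 28.74

Social marginal cost = private MC + MEC = 19.92 + 2.99q.
Set SMC = demand: 19.92 + 2.99q = 168.53 - 2.18q → q* = 28.7447.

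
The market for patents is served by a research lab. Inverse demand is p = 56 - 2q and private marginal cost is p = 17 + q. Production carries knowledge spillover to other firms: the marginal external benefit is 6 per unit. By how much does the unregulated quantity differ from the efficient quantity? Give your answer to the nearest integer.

2 units

Market equilibrium (private): 17 + q = 56 - 2q → q_m = 13.0000.
Social marginal cost = private MC − MEB = 11 + q.
Set SMC = demand: 11 + q = 56 - 2q → q* = 15.0000.
Gap = |13.0000 − 15.0000| = 2.0000.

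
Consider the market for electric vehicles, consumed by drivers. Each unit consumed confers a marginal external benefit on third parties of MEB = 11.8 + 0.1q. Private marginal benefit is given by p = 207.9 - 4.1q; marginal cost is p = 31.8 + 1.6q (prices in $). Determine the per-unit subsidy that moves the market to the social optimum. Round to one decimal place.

Social marginal benefit = demand + MEB = 219.7 - 4.0q.
Set SMB = MC: 219.7 - 4.0q = 31.8 + 1.6q → q* = 33.5536.
The Pigouvian subsidy equals MEB at q*: 11.8 + 0.1×33.5536 = 15.1554.

subsidy = $15.2 per unit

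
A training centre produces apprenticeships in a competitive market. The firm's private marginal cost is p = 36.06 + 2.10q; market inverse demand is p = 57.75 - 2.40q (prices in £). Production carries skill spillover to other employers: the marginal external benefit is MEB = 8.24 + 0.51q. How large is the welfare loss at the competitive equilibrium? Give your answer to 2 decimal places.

DWL = £14.34

Market equilibrium (private): 36.06 + 2.10q = 57.75 - 2.40q → q_m = 4.8200.
Social marginal cost = private MC − MEB = 27.82 + 1.59q.
Set SMC = demand: 27.82 + 1.59q = 57.75 - 2.40q → q* = 7.5013.
Height of the DWL triangle at q_m is demand(q_m) − SMC(q_m) = MEB(q_m) = 10.6982.
DWL = ½ × 2.6813 × 10.6982 = 14.3425.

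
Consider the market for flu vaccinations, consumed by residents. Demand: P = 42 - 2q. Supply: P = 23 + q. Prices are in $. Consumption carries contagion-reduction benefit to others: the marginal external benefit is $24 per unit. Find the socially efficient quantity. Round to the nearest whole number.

q* = 14

Social marginal benefit = demand + MEB = 66 - 2q.
Set SMB = MC: 66 - 2q = 23 + q → q* = 14.3333.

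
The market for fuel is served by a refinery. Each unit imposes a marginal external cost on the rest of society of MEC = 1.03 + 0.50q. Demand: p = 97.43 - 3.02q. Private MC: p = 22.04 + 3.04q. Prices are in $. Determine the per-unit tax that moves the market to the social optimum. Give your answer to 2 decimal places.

tax = $6.70 per unit

Social marginal cost = private MC + MEC = 23.07 + 3.54q.
Set SMC = demand: 23.07 + 3.54q = 97.43 - 3.02q → q* = 11.3354.
The Pigouvian tax equals MEC at q*: 1.03 + 0.50×11.3354 = 6.6977.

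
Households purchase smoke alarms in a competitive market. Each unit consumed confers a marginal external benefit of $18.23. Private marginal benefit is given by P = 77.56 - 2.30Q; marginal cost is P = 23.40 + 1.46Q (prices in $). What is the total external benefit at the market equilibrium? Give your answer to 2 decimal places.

Market equilibrium (private): 23.40 + 1.46Q = 77.56 - 2.30Q → Q_m = 14.4043.
Total external benefit = MEB × Q_m = 18.23 × 14.4043 = 262.5904.

$262.59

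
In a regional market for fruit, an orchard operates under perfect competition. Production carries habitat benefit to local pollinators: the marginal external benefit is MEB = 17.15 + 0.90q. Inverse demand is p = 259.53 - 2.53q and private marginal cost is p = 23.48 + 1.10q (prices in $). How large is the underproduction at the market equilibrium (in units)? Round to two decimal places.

Market equilibrium (private): 23.48 + 1.10q = 259.53 - 2.53q → q_m = 65.0275.
Social marginal cost = private MC − MEB = 6.33 + 0.20q.
Set SMC = demand: 6.33 + 0.20q = 259.53 - 2.53q → q* = 92.7473.
Gap = |65.0275 − 92.7473| = 27.7198.

27.72 units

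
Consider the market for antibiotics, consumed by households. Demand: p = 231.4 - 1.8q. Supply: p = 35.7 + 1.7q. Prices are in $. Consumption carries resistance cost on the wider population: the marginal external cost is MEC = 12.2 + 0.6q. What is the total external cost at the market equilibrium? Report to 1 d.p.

Market equilibrium (private): 35.7 + 1.7q = 231.4 - 1.8q → q_m = 55.9143.
Total external cost = ∫₀^{q_m} (12.2 + 0.6q) dq = 12.2×55.9143 + ½×0.6×55.9143² = 1620.0771.

$1620.1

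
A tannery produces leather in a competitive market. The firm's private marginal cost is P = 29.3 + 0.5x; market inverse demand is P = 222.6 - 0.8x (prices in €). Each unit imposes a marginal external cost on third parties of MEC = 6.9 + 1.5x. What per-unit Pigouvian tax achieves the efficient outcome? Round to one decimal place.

Social marginal cost = private MC + MEC = 36.2 + 2.0x.
Set SMC = demand: 36.2 + 2.0x = 222.6 - 0.8x → x* = 66.5714.
The Pigouvian tax equals MEC at x*: 6.9 + 1.5×66.5714 = 106.7571.

tax = €106.8 per unit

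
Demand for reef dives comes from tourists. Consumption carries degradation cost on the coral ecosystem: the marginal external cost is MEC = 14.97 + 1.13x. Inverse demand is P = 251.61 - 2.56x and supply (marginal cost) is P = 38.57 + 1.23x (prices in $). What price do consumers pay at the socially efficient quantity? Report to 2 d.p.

P = $148.55

Social marginal benefit = demand − MEC = 236.64 - 3.69x.
Set SMB = MC: 236.64 - 3.69x = 38.57 + 1.23x → x* = 40.2581.
Consumer price on the demand curve at x*: 251.61 − 2.56×40.2581 = 148.5493.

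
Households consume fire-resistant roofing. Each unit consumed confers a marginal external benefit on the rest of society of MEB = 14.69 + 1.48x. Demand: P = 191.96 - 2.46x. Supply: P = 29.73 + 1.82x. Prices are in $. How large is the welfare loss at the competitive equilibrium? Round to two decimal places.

DWL = $894.82

Market equilibrium (private): 29.73 + 1.82x = 191.96 - 2.46x → x_m = 37.9042.
Social marginal benefit = demand + MEB = 206.65 - 0.98x.
Set SMB = MC: 206.65 - 0.98x = 29.73 + 1.82x → x* = 63.1857.
Height of the DWL triangle at x_m is SMB(x_m) − MC(x_m) = MEB(x_m) = 70.7882.
DWL = ½ × 25.2815 × 70.7882 = 894.8159.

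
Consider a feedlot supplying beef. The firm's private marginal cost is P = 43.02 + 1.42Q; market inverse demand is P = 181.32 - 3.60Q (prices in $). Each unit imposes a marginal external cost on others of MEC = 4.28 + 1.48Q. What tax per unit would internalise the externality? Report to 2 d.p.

tax = $34.80 per unit

Social marginal cost = private MC + MEC = 47.30 + 2.90Q.
Set SMC = demand: 47.30 + 2.90Q = 181.32 - 3.60Q → Q* = 20.6185.
The Pigouvian tax equals MEC at Q*: 4.28 + 1.48×20.6185 = 34.7954.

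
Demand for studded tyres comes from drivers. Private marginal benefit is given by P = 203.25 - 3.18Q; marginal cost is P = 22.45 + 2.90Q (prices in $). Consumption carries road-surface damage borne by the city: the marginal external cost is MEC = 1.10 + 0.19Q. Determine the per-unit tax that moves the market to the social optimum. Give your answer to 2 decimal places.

tax = $6.55 per unit

Social marginal benefit = demand − MEC = 202.15 - 3.37Q.
Set SMB = MC: 202.15 - 3.37Q = 22.45 + 2.90Q → Q* = 28.6603.
The Pigouvian tax equals MEC at Q*: 1.10 + 0.19×28.6603 = 6.5455.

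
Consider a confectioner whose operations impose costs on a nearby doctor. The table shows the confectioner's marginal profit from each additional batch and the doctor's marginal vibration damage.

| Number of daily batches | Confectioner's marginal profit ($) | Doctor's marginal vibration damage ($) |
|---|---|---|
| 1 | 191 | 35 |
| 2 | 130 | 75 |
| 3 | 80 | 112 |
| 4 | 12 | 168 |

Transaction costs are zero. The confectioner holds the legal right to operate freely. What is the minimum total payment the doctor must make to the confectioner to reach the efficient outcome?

$92

Left alone the confectioner would choose level 4 (marginal profit stays positive).
Efficient level: k* = 2 (marginal profit ≥ marginal vibration damage through 2).
The doctor must at least cover the confectioner's forgone profit from cutting 4→2: 80 + 12 = 92.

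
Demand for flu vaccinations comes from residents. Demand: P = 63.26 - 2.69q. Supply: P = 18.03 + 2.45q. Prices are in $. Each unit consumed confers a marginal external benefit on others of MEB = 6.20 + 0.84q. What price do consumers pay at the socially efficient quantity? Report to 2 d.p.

P = $31.09

Social marginal benefit = demand + MEB = 69.46 - 1.85q.
Set SMB = MC: 69.46 - 1.85q = 18.03 + 2.45q → q* = 11.9605.
Consumer price on the demand curve at q*: 63.26 − 2.69×11.9605 = 31.0863.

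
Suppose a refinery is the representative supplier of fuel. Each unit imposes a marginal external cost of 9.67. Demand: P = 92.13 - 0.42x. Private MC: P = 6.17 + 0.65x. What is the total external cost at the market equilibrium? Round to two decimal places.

Market equilibrium (private): 6.17 + 0.65x = 92.13 - 0.42x → x_m = 80.3364.
Total external cost = MEC × x_m = 9.67 × 80.3364 = 776.8530.

776.85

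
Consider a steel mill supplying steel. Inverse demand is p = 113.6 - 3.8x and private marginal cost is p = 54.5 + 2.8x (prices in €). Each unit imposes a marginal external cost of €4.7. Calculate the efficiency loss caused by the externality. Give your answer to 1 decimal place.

DWL = €1.7

Market equilibrium (private): 54.5 + 2.8x = 113.6 - 3.8x → x_m = 8.9545.
Social marginal cost = private MC + MEC = 59.2 + 2.8x.
Set SMC = demand: 59.2 + 2.8x = 113.6 - 3.8x → x* = 8.2424.
Height of the DWL triangle at x_m is SMC(x_m) − demand(x_m) = MEC(x_m) = 4.7000.
DWL = ½ × 0.7121 × 4.7000 = 1.6734.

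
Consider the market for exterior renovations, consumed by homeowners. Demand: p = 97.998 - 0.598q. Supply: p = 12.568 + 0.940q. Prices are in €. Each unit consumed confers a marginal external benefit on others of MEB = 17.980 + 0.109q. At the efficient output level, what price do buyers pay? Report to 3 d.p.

P = €54.724

Social marginal benefit = demand + MEB = 115.978 - 0.489q.
Set SMB = MC: 115.978 - 0.489q = 12.568 + 0.940q → q* = 72.3653.
Consumer price on the demand curve at q*: 97.998 − 0.598×72.3653 = 54.7236.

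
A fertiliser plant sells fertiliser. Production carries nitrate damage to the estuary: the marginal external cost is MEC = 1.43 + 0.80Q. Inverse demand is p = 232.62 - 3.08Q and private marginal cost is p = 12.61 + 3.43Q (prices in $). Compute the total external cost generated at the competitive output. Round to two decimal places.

Market equilibrium (private): 12.61 + 3.43Q = 232.62 - 3.08Q → Q_m = 33.7957.
Total external cost = ∫₀^{Q_m} (1.43 + 0.80Q) dQ = 1.43×33.7957 + ½×0.80×33.7957² = 505.1876.

$505.19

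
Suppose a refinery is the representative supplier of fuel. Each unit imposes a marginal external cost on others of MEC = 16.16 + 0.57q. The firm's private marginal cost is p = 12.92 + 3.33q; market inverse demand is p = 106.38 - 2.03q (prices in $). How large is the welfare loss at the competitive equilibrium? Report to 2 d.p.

DWL = $57.43

Market equilibrium (private): 12.92 + 3.33q = 106.38 - 2.03q → q_m = 17.4366.
Social marginal cost = private MC + MEC = 29.08 + 3.90q.
Set SMC = demand: 29.08 + 3.90q = 106.38 - 2.03q → q* = 13.0354.
Between q* and q_m the wedge SMC − demand runs linearly from 0 to MEC(q_m), so the loss is a triangle.
DWL = ½ × 4.4012 × 26.0988 = 57.4330.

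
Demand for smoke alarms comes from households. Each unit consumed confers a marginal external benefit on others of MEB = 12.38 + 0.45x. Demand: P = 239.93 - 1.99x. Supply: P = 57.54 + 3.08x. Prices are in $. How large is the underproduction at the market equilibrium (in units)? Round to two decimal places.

6.18 units

Market equilibrium (private): 57.54 + 3.08x = 239.93 - 1.99x → x_m = 35.9744.
Social marginal benefit = demand + MEB = 252.31 - 1.54x.
Set SMB = MC: 252.31 - 1.54x = 57.54 + 3.08x → x* = 42.1580.
Gap = |35.9744 − 42.1580| = 6.1836.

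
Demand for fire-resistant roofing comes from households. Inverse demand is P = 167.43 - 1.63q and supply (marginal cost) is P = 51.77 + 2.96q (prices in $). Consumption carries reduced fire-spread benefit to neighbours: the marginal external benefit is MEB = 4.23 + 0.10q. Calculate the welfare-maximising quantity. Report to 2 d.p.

q* = 26.70

Social marginal benefit = demand + MEB = 171.66 - 1.53q.
Set SMB = MC: 171.66 - 1.53q = 51.77 + 2.96q → q* = 26.7016.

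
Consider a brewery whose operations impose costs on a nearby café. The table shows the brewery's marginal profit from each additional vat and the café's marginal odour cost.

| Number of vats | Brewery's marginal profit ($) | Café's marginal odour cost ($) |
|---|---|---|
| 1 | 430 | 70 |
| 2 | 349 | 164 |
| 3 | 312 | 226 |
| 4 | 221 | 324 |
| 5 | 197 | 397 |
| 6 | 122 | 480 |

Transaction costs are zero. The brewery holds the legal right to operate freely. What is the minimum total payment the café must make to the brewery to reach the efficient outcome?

Left alone the brewery would choose level 6 (marginal profit stays positive).
Efficient level: k* = 3 (marginal profit ≥ marginal odour cost through 3).
The café must at least cover the brewery's forgone profit from cutting 6→3: 221 + 197 + 122 = 540.

$540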